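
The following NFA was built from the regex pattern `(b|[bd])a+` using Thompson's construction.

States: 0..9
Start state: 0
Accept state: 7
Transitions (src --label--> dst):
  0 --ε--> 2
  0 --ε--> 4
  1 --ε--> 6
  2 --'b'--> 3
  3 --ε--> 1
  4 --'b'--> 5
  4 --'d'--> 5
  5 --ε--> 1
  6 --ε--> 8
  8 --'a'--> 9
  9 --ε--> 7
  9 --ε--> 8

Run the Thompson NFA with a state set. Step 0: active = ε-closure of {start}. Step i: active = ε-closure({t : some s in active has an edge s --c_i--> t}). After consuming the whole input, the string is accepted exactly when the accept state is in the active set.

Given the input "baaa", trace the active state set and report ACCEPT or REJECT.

Answer: ACCEPT

Derivation:
S₀ = ε-closure({0}) = {0,2,4}
'b' @ 1: {1,3,5,6,8}
'a' @ 2: {7,8,9}  ✓accept
'a' @ 3: {7,8,9}  ✓accept
'a' @ 4: {7,8,9}  ✓accept
final: {7,8,9}; accept 7 in set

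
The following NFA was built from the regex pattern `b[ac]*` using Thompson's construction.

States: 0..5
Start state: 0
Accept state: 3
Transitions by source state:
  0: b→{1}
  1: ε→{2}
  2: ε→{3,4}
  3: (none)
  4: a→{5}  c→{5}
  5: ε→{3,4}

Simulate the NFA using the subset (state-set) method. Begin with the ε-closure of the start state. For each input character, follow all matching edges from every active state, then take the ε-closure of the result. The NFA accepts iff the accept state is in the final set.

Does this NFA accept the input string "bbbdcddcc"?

Answer: REJECT

Derivation:
initial (ε-close {0}): {0}
'b' @ 1: {1,2,3,4}  (accept∈set)
'b' @ 2: {}  — no active states
rest 'bdcddcc' ignored (set empty)
after full input: {}  (accept=3 not in)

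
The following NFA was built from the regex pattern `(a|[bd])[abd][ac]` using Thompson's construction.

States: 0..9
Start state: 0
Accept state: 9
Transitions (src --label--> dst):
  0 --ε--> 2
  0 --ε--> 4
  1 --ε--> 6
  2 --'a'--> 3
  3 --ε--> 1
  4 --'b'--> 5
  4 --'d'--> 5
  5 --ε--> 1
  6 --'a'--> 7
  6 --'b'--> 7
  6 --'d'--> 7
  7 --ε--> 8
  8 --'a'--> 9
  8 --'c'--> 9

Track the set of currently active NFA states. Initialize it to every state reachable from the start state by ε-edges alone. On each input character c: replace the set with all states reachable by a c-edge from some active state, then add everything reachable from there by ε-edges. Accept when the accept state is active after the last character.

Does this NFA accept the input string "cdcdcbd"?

Answer: REJECT

Derivation:
S₀ = ε-closure({0}) = {0,2,4}
'c' @ 1: {}  — dead — no transitions
rest 'dcdcbd' ignored (set empty)
final: {}; accept 9 not in set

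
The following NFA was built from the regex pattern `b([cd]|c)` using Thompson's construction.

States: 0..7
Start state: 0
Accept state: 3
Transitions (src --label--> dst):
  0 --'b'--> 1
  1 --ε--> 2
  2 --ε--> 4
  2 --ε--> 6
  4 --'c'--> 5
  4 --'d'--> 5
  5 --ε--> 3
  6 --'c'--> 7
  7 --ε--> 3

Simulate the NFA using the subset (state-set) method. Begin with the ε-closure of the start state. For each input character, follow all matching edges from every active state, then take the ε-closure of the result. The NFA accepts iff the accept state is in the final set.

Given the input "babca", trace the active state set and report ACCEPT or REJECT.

Answer: REJECT

Derivation:
S₀ = ε-closure({0}) = {0}
'b' @ 1: {1,2,4,6}
'a' @ 2: {}  — state set empty
rest 'bca' ignored (set empty)
after full input: {}  (accept=3 not in)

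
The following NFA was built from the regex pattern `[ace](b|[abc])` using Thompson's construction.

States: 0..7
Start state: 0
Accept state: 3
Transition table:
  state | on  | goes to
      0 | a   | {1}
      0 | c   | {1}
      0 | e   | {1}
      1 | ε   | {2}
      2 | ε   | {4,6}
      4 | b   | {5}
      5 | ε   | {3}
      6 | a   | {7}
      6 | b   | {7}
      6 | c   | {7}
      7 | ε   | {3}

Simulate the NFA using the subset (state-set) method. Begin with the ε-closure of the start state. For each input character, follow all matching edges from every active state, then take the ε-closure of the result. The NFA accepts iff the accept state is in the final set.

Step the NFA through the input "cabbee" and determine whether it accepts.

Answer: REJECT

Steps:
S₀ = ε-closure({0}) = {0}
'c' @ 1: {1,2,4,6}
'a' @ 2: {3,7}  ✓accept
'b' @ 3: {}  — state set empty
rest 'bee' ignored (set empty)
end set {} — state 3 not in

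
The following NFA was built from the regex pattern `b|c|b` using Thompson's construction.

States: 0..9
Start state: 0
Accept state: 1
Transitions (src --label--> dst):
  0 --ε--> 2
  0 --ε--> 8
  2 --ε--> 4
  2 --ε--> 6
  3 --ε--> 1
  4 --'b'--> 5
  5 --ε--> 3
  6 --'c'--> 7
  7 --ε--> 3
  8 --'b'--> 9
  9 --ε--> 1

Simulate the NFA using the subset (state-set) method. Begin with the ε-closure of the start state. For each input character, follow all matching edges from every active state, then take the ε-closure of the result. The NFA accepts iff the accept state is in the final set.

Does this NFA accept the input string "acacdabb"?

start: ε-closure({0}) = {0,2,4,6,8}
'a' @ 1: {}  — state set empty
rest 'cacdabb' ignored (set empty)
end set {} — state 1 not in

Answer: REJECT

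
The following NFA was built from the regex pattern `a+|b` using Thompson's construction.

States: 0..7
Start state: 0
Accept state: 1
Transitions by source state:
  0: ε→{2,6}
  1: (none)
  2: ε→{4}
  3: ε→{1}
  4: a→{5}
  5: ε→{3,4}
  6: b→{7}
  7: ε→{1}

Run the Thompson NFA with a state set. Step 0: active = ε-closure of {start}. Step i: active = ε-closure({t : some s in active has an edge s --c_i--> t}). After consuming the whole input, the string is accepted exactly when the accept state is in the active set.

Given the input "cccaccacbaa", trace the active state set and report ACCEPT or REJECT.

initial (ε-close {0}): {0,2,4,6}
'c' @ 1: {}  — dead — no transitions
rest 'ccaccacbaa' ignored (set empty)
final: {}; accept 1 not in set

Answer: REJECT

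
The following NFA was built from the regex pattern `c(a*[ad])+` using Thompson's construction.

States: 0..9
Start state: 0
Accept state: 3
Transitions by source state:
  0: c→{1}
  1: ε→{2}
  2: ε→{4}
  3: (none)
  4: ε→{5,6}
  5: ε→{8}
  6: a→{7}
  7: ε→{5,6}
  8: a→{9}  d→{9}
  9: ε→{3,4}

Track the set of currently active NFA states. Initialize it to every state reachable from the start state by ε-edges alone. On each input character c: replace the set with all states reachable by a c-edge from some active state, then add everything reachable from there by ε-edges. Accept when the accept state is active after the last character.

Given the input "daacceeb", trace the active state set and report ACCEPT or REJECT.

Answer: REJECT

Derivation:
initial (ε-close {0}): {0}
'd' @ 1: {}  — dead — no transitions
rest 'aacceeb' ignored (set empty)
final: {}; accept 3 not in set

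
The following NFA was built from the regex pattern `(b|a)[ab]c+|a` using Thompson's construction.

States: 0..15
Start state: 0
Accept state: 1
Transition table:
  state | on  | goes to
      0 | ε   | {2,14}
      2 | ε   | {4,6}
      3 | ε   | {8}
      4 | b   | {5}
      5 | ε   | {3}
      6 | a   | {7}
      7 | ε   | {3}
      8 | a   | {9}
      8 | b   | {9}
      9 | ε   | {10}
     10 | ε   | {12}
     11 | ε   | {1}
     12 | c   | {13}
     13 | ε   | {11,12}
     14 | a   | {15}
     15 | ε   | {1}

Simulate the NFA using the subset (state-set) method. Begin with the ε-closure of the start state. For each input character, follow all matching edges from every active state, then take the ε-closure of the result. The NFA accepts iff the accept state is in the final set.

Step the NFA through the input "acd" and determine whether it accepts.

start: ε-closure({0}) = {0,2,4,6,14}
'a' @ 1: {1,3,7,8,15}  (accept∈set)
'c' @ 2: {}  — dead — no transitions
rest 'd' ignored (set empty)
end set {} — state 1 not in

Answer: REJECT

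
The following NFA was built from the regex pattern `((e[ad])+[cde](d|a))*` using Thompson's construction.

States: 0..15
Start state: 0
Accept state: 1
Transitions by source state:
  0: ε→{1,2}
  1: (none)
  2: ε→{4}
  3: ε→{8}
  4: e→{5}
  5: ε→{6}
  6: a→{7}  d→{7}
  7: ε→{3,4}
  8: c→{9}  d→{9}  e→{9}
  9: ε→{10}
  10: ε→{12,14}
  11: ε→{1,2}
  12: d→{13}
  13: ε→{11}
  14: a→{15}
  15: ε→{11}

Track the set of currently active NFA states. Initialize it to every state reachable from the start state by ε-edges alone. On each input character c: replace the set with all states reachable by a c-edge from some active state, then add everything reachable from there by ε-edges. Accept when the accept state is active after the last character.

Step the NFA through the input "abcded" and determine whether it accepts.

Answer: REJECT

Derivation:
initial (ε-close {0}): {0,1,2,4}
'a' @ 1: {}  — dead — no transitions
rest 'bcded' ignored (set empty)
final: {}; accept 1 not in set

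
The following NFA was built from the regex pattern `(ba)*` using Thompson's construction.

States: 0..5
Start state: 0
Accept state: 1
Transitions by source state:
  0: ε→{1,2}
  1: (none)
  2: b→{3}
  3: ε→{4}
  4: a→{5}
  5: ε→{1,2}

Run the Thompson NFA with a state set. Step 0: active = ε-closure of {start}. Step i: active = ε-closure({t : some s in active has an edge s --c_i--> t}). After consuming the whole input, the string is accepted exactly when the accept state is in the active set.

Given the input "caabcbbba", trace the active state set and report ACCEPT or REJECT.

start: ε-closure({0}) = {0,1,2}
'c' @ 1: {}  — dead — no transitions
rest 'aabcbbba' ignored (set empty)
final: {}; accept 1 not in set

Answer: REJECT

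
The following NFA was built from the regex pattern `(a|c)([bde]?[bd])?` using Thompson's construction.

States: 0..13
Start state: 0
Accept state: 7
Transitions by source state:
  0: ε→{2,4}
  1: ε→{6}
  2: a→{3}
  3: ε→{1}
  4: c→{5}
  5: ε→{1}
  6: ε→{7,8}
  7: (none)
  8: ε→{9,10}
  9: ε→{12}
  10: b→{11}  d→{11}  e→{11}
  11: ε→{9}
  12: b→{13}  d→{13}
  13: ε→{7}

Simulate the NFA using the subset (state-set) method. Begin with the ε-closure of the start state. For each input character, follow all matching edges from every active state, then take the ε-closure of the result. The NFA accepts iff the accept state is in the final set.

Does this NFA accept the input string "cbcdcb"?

Answer: REJECT

Derivation:
initial (ε-close {0}): {0,2,4}
'c' @ 1: {1,5,6,7,8,9,10,12}  [accepting]
'b' @ 2: {7,9,11,12,13}  [accepting]
'c' @ 3: {}  — no active states
rest 'dcb' ignored (set empty)
after full input: {}  (accept=7 not in)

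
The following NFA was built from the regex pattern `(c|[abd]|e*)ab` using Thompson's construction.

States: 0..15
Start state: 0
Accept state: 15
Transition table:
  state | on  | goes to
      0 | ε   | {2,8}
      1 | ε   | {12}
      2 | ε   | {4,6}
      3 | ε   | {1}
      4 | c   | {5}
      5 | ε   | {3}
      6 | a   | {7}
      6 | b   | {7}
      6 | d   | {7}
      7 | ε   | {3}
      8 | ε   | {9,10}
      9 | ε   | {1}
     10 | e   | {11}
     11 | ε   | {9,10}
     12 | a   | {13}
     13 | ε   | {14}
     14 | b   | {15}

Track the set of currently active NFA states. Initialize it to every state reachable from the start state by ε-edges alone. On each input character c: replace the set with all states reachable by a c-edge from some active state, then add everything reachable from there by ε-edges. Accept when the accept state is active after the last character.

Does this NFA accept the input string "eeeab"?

Answer: ACCEPT

Trace:
start: ε-closure({0}) = {0,1,2,4,6,8,9,10,12}
'e' @ 1: {1,9,10,11,12}
'e' @ 2: {1,9,10,11,12}
'e' @ 3: {1,9,10,11,12}
'a' @ 4: {13,14}
'b' @ 5: {15}  [accepting]
after full input: {15}  (accept=15 in)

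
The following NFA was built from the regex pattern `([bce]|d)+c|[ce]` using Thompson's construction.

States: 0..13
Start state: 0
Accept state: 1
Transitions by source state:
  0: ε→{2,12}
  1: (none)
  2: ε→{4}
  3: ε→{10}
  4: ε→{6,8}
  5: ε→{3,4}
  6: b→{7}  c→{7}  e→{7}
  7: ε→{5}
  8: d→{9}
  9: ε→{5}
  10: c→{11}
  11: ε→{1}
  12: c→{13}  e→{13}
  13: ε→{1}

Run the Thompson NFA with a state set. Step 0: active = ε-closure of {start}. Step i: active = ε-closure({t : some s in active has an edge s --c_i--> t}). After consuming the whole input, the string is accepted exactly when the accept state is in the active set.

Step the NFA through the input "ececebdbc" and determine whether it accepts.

Answer: ACCEPT

Derivation:
start: ε-closure({0}) = {0,2,4,6,8,12}
'e' @ 1: {1,3,4,5,6,7,8,10,13}  (accept∈set)
'c' @ 2: {1,3,4,5,6,7,8,10,11}  (accept∈set)
'e' @ 3: {3,4,5,6,7,8,10}
'c' @ 4: {1,3,4,5,6,7,8,10,11}  (accept∈set)
'e' @ 5: {3,4,5,6,7,8,10}
'b' @ 6: {3,4,5,6,7,8,10}
'd' @ 7: {3,4,5,6,8,9,10}
'b' @ 8: {3,4,5,6,7,8,10}
'c' @ 9: {1,3,4,5,6,7,8,10,11}  (accept∈set)
after full input: {1,3,4,5,6,7,8,10,11}  (accept=1 in)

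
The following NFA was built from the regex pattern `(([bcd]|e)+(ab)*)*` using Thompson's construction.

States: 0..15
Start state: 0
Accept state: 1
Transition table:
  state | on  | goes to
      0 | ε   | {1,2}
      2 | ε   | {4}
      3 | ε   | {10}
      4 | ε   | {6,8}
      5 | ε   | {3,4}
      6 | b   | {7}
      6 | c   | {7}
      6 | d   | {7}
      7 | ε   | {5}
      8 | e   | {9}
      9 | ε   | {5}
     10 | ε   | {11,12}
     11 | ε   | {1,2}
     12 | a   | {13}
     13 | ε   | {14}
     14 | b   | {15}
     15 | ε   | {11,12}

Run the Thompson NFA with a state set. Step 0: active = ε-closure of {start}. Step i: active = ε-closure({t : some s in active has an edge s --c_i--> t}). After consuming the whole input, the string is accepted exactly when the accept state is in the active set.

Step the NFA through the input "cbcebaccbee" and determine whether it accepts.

Answer: REJECT

Derivation:
start: ε-closure({0}) = {0,1,2,4,6,8}
'c' @ 1: {1,2,3,4,5,6,7,8,10,11,12}  [accepting]
'b' @ 2: {1,2,3,4,5,6,7,8,10,11,12}  [accepting]
'c' @ 3: {1,2,3,4,5,6,7,8,10,11,12}  [accepting]
'e' @ 4: {1,2,3,4,5,6,8,9,10,11,12}  [accepting]
'b' @ 5: {1,2,3,4,5,6,7,8,10,11,12}  [accepting]
'a' @ 6: {13,14}
'c' @ 7: {}  — dead — no transitions
rest 'cbee' ignored (set empty)
final: {}; accept 1 not in set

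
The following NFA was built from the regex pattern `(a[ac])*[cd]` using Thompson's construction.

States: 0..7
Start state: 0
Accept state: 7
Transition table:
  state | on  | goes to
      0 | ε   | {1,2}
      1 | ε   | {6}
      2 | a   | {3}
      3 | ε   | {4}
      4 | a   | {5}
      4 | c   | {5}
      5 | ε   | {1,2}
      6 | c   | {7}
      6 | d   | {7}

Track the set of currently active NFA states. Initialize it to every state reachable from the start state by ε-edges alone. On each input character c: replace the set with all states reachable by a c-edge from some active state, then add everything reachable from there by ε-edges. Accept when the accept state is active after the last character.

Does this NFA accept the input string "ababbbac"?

Answer: REJECT

Trace:
start: ε-closure({0}) = {0,1,2,6}
'a' @ 1: {3,4}
'b' @ 2: {}  — state set empty
rest 'abbbac' ignored (set empty)
end set {} — state 7 not in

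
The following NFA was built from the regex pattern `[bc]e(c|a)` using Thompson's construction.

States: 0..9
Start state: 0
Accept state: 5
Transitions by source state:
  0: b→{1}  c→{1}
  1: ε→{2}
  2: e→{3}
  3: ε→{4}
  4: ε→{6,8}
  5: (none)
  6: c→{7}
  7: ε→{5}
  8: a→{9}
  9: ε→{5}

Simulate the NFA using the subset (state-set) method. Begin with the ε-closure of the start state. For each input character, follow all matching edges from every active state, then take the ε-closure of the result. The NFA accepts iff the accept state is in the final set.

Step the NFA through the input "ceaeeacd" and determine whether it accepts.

Answer: REJECT

Derivation:
start: ε-closure({0}) = {0}
'c' @ 1: {1,2}
'e' @ 2: {3,4,6,8}
'a' @ 3: {5,9}  [accepting]
'e' @ 4: {}  — dead — no transitions
rest 'eacd' ignored (set empty)
after full input: {}  (accept=5 not in)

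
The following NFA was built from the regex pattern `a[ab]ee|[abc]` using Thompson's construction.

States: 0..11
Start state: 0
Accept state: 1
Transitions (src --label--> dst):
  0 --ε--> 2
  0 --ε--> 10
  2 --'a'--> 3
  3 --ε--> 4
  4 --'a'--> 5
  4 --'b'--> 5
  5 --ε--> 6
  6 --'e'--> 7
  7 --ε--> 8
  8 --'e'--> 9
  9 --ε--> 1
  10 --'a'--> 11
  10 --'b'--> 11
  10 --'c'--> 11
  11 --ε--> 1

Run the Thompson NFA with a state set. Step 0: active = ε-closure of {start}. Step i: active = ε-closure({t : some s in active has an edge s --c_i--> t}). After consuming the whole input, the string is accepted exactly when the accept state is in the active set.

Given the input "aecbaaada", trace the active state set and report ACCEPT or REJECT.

start: ε-closure({0}) = {0,2,10}
'a' @ 1: {1,3,4,11}  ✓accept
'e' @ 2: {}  — no active states
rest 'cbaaada' ignored (set empty)
final: {}; accept 1 not in set

Answer: REJECT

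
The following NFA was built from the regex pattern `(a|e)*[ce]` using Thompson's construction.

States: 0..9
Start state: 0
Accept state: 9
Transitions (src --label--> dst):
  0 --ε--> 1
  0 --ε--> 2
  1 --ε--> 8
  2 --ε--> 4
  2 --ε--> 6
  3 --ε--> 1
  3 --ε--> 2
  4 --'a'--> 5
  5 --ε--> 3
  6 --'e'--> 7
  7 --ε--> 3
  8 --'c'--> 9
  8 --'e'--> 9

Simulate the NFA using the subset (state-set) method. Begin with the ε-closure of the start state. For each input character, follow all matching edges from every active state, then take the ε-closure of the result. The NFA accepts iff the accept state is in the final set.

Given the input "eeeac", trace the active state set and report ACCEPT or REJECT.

S₀ = ε-closure({0}) = {0,1,2,4,6,8}
'e' @ 1: {1,2,3,4,6,7,8,9}  ✓accept
'e' @ 2: {1,2,3,4,6,7,8,9}  ✓accept
'e' @ 3: {1,2,3,4,6,7,8,9}  ✓accept
'a' @ 4: {1,2,3,4,5,6,8}
'c' @ 5: {9}  ✓accept
final: {9}; accept 9 in set

Answer: ACCEPT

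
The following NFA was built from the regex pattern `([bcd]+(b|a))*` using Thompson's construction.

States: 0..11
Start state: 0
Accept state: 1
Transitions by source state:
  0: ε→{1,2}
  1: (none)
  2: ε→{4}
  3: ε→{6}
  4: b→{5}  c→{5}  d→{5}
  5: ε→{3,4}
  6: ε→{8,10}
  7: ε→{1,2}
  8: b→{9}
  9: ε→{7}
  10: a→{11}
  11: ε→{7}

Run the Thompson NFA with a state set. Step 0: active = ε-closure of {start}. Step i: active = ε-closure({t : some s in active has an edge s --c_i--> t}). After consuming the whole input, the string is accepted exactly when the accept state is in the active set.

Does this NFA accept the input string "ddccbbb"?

Answer: ACCEPT

Derivation:
initial (ε-close {0}): {0,1,2,4}
'd' @ 1: {3,4,5,6,8,10}
'd' @ 2: {3,4,5,6,8,10}
'c' @ 3: {3,4,5,6,8,10}
'c' @ 4: {3,4,5,6,8,10}
'b' @ 5: {1,2,3,4,5,6,7,8,9,10}  ✓accept
'b' @ 6: {1,2,3,4,5,6,7,8,9,10}  ✓accept
'b' @ 7: {1,2,3,4,5,6,7,8,9,10}  ✓accept
final: {1,2,3,4,5,6,7,8,9,10}; accept 1 in set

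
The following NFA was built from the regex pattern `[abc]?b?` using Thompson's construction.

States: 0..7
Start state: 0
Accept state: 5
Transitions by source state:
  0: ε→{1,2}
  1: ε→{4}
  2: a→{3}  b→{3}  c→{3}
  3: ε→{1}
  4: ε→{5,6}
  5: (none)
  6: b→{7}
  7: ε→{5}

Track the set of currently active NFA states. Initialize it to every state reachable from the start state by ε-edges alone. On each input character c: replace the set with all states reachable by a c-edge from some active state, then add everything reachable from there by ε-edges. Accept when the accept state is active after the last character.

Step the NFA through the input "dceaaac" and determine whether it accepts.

Answer: REJECT

Steps:
S₀ = ε-closure({0}) = {0,1,2,4,5,6}
'd' @ 1: {}  — no active states
rest 'ceaaac' ignored (set empty)
end set {} — state 5 not in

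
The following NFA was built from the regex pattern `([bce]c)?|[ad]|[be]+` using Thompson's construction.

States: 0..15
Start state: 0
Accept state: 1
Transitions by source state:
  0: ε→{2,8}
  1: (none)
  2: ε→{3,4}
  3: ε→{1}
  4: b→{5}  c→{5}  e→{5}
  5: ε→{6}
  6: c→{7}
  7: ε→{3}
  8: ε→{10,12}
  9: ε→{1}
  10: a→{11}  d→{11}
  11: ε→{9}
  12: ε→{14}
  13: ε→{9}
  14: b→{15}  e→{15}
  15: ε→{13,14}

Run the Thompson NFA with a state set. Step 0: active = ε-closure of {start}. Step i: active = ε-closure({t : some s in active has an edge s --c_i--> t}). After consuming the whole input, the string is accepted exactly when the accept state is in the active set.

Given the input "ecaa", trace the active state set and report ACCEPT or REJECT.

Answer: REJECT

Derivation:
S₀ = ε-closure({0}) = {0,1,2,3,4,8,10,12,14}
'e' @ 1: {1,5,6,9,13,14,15}  [accepting]
'c' @ 2: {1,3,7}  [accepting]
'a' @ 3: {}  — no active states
rest 'a' ignored (set empty)
final: {}; accept 1 not in set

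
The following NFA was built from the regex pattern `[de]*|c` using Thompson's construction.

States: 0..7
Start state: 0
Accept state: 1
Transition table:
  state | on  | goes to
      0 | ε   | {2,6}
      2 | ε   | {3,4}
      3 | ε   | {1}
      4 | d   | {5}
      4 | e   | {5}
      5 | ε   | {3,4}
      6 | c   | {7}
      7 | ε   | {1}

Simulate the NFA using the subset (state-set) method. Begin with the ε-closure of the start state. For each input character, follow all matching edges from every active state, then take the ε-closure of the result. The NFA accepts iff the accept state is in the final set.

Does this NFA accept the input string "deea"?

Answer: REJECT

Derivation:
start: ε-closure({0}) = {0,1,2,3,4,6}
'd' @ 1: {1,3,4,5}  (accept∈set)
'e' @ 2: {1,3,4,5}  (accept∈set)
'e' @ 3: {1,3,4,5}  (accept∈set)
'a' @ 4: {}  — no active states
final: {}; accept 1 not in set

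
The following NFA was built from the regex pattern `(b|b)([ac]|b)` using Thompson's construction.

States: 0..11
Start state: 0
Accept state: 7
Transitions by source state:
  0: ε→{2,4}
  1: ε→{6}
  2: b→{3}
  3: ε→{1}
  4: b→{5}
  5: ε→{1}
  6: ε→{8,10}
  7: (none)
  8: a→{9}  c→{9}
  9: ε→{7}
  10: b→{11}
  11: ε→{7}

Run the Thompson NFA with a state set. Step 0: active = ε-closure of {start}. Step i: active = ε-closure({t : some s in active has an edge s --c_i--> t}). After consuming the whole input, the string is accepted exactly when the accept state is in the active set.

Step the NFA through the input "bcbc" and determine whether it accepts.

S₀ = ε-closure({0}) = {0,2,4}
'b' @ 1: {1,3,5,6,8,10}
'c' @ 2: {7,9}  [accepting]
'b' @ 3: {}  — state set empty
rest 'c' ignored (set empty)
after full input: {}  (accept=7 not in)

Answer: REJECT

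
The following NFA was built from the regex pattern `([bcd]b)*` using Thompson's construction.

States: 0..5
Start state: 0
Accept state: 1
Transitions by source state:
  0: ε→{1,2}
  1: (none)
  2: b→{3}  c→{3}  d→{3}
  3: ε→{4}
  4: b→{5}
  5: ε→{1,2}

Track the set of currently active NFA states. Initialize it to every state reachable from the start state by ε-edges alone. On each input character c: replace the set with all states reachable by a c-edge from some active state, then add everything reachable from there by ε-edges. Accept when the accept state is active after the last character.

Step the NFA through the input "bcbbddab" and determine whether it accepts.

S₀ = ε-closure({0}) = {0,1,2}
'b' @ 1: {3,4}
'c' @ 2: {}  — dead — no transitions
rest 'bbddab' ignored (set empty)
end set {} — state 1 not in

Answer: REJECT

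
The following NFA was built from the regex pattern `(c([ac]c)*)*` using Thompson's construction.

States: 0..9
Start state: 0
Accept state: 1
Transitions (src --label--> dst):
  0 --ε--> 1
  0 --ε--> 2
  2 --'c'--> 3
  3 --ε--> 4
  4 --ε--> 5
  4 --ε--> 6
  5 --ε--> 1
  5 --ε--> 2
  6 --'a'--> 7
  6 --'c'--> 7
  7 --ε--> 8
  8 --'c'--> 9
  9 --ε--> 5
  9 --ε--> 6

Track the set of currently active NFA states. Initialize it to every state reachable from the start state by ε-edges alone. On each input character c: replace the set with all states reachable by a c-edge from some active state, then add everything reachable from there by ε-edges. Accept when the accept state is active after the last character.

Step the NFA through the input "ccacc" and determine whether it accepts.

Answer: ACCEPT

Derivation:
start: ε-closure({0}) = {0,1,2}
'c' @ 1: {1,2,3,4,5,6}  (accept∈set)
'c' @ 2: {1,2,3,4,5,6,7,8}  (accept∈set)
'a' @ 3: {7,8}
'c' @ 4: {1,2,5,6,9}  (accept∈set)
'c' @ 5: {1,2,3,4,5,6,7,8}  (accept∈set)
after full input: {1,2,3,4,5,6,7,8}  (accept=1 in)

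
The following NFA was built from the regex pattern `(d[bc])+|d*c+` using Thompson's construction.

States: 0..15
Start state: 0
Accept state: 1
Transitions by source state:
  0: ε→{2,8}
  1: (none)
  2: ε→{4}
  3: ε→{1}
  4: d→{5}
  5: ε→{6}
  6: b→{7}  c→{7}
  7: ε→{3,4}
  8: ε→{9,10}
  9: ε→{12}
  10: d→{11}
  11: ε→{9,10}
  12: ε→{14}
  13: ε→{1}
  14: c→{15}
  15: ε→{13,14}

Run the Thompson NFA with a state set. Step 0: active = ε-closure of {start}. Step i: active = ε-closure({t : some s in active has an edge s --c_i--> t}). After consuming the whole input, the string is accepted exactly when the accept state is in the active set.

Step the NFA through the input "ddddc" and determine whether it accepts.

initial (ε-close {0}): {0,2,4,8,9,10,12,14}
'd' @ 1: {5,6,9,10,11,12,14}
'd' @ 2: {9,10,11,12,14}
'd' @ 3: {9,10,11,12,14}
'd' @ 4: {9,10,11,12,14}
'c' @ 5: {1,13,14,15}  ✓accept
end set {1,13,14,15} — state 1 in

Answer: ACCEPT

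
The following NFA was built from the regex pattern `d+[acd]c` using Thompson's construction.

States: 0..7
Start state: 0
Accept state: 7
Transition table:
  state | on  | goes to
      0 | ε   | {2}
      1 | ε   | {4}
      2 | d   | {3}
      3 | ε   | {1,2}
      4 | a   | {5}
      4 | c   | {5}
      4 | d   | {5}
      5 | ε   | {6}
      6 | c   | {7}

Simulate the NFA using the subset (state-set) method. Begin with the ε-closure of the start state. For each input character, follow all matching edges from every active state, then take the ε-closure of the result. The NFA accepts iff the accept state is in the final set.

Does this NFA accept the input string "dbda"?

start: ε-closure({0}) = {0,2}
'd' @ 1: {1,2,3,4}
'b' @ 2: {}  — dead — no transitions
rest 'da' ignored (set empty)
end set {} — state 7 not in

Answer: REJECT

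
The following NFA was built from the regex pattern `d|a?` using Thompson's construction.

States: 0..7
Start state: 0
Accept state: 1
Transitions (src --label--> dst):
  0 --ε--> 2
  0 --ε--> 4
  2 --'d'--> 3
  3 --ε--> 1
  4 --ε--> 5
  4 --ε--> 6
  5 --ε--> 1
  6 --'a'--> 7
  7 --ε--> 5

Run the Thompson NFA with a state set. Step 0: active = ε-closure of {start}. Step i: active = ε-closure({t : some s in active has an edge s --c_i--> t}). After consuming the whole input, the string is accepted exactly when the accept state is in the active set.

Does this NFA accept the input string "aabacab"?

S₀ = ε-closure({0}) = {0,1,2,4,5,6}
'a' @ 1: {1,5,7}  (accept∈set)
'a' @ 2: {}  — dead — no transitions
rest 'bacab' ignored (set empty)
final: {}; accept 1 not in set

Answer: REJECT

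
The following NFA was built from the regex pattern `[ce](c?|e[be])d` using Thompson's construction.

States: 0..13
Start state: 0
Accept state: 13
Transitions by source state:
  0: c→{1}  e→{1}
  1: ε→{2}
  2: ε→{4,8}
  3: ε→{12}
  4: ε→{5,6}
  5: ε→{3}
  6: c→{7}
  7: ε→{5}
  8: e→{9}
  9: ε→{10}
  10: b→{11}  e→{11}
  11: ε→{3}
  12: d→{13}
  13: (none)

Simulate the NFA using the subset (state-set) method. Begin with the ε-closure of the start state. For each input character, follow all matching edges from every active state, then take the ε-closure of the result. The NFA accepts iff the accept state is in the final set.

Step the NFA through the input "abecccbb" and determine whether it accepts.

Answer: REJECT

Derivation:
start: ε-closure({0}) = {0}
'a' @ 1: {}  — no active states
rest 'becccbb' ignored (set empty)
end set {} — state 13 not in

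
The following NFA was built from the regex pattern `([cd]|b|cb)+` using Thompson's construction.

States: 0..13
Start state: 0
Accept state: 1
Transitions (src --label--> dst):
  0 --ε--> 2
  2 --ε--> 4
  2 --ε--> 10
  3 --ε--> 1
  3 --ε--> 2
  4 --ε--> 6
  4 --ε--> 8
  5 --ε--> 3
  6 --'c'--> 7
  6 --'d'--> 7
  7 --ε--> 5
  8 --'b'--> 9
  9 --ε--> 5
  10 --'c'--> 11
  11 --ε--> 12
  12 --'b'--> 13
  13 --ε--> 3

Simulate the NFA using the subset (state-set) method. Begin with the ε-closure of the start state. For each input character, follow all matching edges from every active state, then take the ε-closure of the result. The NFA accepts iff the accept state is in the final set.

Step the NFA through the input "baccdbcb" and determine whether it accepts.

initial (ε-close {0}): {0,2,4,6,8,10}
'b' @ 1: {1,2,3,4,5,6,8,9,10}  [accepting]
'a' @ 2: {}  — state set empty
rest 'ccdbcb' ignored (set empty)
after full input: {}  (accept=1 not in)

Answer: REJECT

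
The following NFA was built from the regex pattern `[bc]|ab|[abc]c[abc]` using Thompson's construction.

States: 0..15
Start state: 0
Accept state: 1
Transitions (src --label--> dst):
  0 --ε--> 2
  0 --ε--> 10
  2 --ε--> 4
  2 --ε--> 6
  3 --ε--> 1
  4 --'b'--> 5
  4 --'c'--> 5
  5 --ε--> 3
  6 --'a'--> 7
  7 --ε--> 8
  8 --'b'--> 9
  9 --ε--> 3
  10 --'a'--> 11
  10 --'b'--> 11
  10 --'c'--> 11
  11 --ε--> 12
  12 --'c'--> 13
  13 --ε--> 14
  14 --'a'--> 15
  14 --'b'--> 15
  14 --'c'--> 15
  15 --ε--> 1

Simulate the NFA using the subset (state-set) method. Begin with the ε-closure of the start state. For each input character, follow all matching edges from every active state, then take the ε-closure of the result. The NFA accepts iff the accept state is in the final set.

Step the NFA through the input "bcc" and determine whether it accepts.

start: ε-closure({0}) = {0,2,4,6,10}
'b' @ 1: {1,3,5,11,12}  [accepting]
'c' @ 2: {13,14}
'c' @ 3: {1,15}  [accepting]
end set {1,15} — state 1 in

Answer: ACCEPT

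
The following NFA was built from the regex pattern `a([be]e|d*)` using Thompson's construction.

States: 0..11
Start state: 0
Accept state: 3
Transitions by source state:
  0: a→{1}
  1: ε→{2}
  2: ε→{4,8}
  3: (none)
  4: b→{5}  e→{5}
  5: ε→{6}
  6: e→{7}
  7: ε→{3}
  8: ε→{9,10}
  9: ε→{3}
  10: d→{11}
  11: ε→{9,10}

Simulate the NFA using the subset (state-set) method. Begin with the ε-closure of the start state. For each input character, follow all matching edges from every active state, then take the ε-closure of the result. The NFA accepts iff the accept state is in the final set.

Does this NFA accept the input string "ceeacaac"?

start: ε-closure({0}) = {0}
'c' @ 1: {}  — state set empty
rest 'eeacaac' ignored (set empty)
after full input: {}  (accept=3 not in)

Answer: REJECT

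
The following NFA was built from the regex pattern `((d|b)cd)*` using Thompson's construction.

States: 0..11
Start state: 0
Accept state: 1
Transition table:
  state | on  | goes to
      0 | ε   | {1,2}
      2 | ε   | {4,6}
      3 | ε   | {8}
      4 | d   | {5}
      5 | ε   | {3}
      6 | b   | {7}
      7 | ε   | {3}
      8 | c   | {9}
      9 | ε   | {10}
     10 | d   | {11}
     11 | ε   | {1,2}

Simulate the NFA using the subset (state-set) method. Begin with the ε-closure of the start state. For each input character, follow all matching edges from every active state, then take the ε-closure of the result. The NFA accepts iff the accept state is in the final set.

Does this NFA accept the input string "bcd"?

start: ε-closure({0}) = {0,1,2,4,6}
'b' @ 1: {3,7,8}
'c' @ 2: {9,10}
'd' @ 3: {1,2,4,6,11}  (accept∈set)
after full input: {1,2,4,6,11}  (accept=1 in)

Answer: ACCEPT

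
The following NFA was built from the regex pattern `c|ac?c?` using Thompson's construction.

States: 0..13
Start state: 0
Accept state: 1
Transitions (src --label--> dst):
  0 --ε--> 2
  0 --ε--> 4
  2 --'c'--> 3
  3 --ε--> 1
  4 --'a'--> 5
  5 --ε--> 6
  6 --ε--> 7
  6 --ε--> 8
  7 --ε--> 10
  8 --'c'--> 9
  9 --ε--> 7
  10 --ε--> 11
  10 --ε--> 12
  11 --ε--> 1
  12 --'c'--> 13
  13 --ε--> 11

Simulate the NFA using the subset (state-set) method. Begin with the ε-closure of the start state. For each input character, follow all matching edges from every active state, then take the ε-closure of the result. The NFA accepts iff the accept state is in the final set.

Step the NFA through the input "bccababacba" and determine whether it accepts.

Answer: REJECT

Trace:
initial (ε-close {0}): {0,2,4}
'b' @ 1: {}  — dead — no transitions
rest 'ccababacba' ignored (set empty)
after full input: {}  (accept=1 not in)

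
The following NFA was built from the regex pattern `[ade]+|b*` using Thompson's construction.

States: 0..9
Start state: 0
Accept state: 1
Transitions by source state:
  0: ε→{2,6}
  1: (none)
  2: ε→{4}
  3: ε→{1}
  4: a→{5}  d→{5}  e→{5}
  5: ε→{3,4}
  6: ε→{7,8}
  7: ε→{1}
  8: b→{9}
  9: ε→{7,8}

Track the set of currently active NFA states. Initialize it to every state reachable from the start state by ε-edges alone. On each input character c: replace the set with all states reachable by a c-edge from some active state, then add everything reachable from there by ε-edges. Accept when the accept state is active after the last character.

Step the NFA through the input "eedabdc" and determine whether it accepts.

initial (ε-close {0}): {0,1,2,4,6,7,8}
'e' @ 1: {1,3,4,5}  [accepting]
'e' @ 2: {1,3,4,5}  [accepting]
'd' @ 3: {1,3,4,5}  [accepting]
'a' @ 4: {1,3,4,5}  [accepting]
'b' @ 5: {}  — state set empty
rest 'dc' ignored (set empty)
after full input: {}  (accept=1 not in)

Answer: REJECT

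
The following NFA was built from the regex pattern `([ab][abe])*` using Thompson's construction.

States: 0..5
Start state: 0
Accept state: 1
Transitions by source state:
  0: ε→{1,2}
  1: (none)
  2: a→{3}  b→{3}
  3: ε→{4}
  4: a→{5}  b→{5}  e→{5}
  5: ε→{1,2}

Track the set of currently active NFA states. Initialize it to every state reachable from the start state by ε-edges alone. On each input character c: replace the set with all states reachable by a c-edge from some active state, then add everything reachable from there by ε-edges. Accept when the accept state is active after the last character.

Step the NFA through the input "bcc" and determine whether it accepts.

start: ε-closure({0}) = {0,1,2}
'b' @ 1: {3,4}
'c' @ 2: {}  — state set empty
rest 'c' ignored (set empty)
after full input: {}  (accept=1 not in)

Answer: REJECT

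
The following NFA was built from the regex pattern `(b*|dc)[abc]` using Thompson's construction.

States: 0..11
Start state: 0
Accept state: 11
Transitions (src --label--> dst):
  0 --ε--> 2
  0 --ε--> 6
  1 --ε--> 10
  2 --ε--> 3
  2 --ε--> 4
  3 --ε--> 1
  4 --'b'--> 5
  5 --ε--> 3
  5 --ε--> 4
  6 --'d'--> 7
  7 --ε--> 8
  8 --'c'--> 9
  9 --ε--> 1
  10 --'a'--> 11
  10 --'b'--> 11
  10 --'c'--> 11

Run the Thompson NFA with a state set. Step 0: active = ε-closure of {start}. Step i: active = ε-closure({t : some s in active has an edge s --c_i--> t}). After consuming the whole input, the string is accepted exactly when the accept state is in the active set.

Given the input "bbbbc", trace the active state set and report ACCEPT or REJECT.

Answer: ACCEPT

Steps:
S₀ = ε-closure({0}) = {0,1,2,3,4,6,10}
'b' @ 1: {1,3,4,5,10,11}  (accept∈set)
'b' @ 2: {1,3,4,5,10,11}  (accept∈set)
'b' @ 3: {1,3,4,5,10,11}  (accept∈set)
'b' @ 4: {1,3,4,5,10,11}  (accept∈set)
'c' @ 5: {11}  (accept∈set)
final: {11}; accept 11 in set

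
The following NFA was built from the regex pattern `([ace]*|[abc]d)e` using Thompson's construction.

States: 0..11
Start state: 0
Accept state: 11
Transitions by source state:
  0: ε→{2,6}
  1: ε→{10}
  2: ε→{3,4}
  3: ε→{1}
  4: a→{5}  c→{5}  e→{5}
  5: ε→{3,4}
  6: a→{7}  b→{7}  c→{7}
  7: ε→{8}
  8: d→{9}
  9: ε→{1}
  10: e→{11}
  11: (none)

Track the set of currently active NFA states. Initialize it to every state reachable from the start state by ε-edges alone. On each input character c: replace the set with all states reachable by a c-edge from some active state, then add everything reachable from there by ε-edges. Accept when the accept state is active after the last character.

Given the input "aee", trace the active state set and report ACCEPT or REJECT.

start: ε-closure({0}) = {0,1,2,3,4,6,10}
'a' @ 1: {1,3,4,5,7,8,10}
'e' @ 2: {1,3,4,5,10,11}  (accept∈set)
'e' @ 3: {1,3,4,5,10,11}  (accept∈set)
end set {1,3,4,5,10,11} — state 11 in

Answer: ACCEPT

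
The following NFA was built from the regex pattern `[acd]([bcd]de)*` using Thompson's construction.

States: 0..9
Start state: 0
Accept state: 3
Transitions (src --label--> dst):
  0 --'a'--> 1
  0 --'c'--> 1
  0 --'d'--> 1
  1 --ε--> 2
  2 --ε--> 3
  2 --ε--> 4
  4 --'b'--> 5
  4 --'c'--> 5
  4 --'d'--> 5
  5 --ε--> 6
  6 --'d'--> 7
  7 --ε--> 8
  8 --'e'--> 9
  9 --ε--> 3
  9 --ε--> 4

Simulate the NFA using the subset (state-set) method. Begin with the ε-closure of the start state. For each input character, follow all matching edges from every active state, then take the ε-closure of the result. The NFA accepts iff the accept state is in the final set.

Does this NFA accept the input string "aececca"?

S₀ = ε-closure({0}) = {0}
'a' @ 1: {1,2,3,4}  (accept∈set)
'e' @ 2: {}  — dead — no transitions
rest 'cecca' ignored (set empty)
final: {}; accept 3 not in set

Answer: REJECT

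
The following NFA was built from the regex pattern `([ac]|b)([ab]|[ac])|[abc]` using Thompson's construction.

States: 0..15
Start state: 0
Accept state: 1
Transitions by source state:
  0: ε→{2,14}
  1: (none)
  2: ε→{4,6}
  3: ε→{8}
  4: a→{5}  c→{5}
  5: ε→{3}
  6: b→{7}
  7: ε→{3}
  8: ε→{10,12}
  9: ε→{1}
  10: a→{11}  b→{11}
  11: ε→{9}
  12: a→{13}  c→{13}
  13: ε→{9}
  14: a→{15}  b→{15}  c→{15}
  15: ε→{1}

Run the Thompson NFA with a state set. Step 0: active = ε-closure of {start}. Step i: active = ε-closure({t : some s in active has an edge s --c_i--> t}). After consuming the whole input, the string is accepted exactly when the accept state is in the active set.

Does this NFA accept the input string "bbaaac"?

initial (ε-close {0}): {0,2,4,6,14}
'b' @ 1: {1,3,7,8,10,12,15}  [accepting]
'b' @ 2: {1,9,11}  [accepting]
'a' @ 3: {}  — no active states
rest 'aac' ignored (set empty)
after full input: {}  (accept=1 not in)

Answer: REJECT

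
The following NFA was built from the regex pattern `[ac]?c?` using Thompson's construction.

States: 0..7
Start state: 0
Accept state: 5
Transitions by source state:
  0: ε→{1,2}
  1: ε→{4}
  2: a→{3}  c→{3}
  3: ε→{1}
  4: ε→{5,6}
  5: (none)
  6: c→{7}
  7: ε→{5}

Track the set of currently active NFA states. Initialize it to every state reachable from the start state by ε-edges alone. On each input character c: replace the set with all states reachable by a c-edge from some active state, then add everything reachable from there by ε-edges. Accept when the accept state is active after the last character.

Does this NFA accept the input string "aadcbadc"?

Answer: REJECT

Steps:
initial (ε-close {0}): {0,1,2,4,5,6}
'a' @ 1: {1,3,4,5,6}  [accepting]
'a' @ 2: {}  — dead — no transitions
rest 'dcbadc' ignored (set empty)
end set {} — state 5 not in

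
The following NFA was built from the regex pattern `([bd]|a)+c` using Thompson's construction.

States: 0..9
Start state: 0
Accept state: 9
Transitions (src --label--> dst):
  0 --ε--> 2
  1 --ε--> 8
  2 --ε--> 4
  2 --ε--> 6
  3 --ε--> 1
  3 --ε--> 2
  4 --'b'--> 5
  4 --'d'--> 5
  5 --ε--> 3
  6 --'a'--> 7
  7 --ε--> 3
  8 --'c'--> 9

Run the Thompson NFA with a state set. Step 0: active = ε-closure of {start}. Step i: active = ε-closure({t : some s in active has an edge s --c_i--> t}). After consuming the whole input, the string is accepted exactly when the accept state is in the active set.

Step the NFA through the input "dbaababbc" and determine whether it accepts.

Answer: ACCEPT

Derivation:
start: ε-closure({0}) = {0,2,4,6}
'd' @ 1: {1,2,3,4,5,6,8}
'b' @ 2: {1,2,3,4,5,6,8}
'a' @ 3: {1,2,3,4,6,7,8}
'a' @ 4: {1,2,3,4,6,7,8}
'b' @ 5: {1,2,3,4,5,6,8}
'a' @ 6: {1,2,3,4,6,7,8}
'b' @ 7: {1,2,3,4,5,6,8}
'b' @ 8: {1,2,3,4,5,6,8}
'c' @ 9: {9}  (accept∈set)
after full input: {9}  (accept=9 in)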